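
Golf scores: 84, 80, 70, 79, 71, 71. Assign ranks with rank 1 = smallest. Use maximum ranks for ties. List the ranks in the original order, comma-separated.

Sorted (ascending): 70, 71, 71, 79, 80, 84
The 2 values of 71 occupy positions 2–3 → each gets rank 3.

6, 5, 1, 4, 3, 3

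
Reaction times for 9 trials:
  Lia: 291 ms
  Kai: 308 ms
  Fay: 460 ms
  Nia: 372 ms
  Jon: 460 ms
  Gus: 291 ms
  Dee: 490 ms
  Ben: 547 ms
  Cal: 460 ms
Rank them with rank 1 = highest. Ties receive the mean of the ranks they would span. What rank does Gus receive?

8.5

Sorted (descending): 547, 490, 460, 460, 460, 372, 308, 291, 291
The 3 values of 460 occupy positions 3–5 → average rank 4.
The 2 values of 291 occupy positions 8–9 → average rank (8+9)/2 = 8.5.
Gus has value 291 ms → rank 8.5.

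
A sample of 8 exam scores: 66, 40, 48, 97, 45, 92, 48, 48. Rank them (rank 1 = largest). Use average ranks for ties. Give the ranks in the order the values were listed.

3, 8, 5, 1, 7, 2, 5, 5

Sorted (descending): 97, 92, 66, 48, 48, 48, 45, 40
The 3 values of 48 occupy positions 4–6 → average rank 5.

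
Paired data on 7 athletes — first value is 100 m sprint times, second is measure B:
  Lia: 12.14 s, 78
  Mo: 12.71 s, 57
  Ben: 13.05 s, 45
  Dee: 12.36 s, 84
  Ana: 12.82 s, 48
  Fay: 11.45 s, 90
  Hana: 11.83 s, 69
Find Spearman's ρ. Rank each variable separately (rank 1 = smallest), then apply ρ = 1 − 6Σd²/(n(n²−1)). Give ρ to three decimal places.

-0.857

Ranks of variable 1: 3, 5, 7, 4, 6, 1, 2
Ranks of variable 2: 5, 3, 1, 6, 2, 7, 4
d = r₁ − r₂: -2, 2, 6, -2, 4, -6, -2
d²: 4, 4, 36, 4, 16, 36, 4; Σd² = 104
ρ = 1 − 6·104/(7·48) = 1 − 624/336 = -0.857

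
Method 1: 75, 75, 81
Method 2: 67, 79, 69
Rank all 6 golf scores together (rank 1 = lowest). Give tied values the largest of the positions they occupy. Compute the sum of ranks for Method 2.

8

Sorted (ascending): 67, 69, 75, 75, 79, 81
The 2 values of 75 occupy positions 3–4 → each gets rank 4.
Method 2 values → pooled ranks: 67→1, 79→5, 69→2
Rank sum = 1 + 5 + 2 = 8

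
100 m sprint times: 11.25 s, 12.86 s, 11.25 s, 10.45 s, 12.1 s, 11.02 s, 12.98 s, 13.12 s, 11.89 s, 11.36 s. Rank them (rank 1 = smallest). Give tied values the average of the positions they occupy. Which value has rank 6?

Sorted (ascending): 10.45, 11.02, 11.25, 11.25, 11.36, 11.89, 12.1, 12.86, 12.98, 13.12
The 2 values of 11.25 occupy positions 3–4 → average rank (3+4)/2 = 3.5.
Rank 6 → value 11.89.

11.89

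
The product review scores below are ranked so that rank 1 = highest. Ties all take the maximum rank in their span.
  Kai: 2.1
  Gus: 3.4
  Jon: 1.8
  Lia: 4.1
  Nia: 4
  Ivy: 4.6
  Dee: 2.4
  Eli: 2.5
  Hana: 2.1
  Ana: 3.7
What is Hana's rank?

9

Sorted (descending): 4.6, 4.1, 4, 3.7, 3.4, 2.5, 2.4, 2.1, 2.1, 1.8
The 2 values of 2.1 occupy positions 8–9 → each gets rank 9.
Hana has value 2.1 → rank 9.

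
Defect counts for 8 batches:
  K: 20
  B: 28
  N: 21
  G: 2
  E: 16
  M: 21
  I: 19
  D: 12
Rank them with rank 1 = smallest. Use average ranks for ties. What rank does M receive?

Sorted (ascending): 2, 12, 16, 19, 20, 21, 21, 28
The 2 values of 21 occupy positions 6–7 → average rank (6+7)/2 = 6.5.
M has value 21 → rank 6.5.

6.5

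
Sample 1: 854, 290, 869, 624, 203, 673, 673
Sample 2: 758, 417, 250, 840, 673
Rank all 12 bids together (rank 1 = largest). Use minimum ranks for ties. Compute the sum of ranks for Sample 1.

43

Sorted (descending): 869, 854, 840, 758, 673, 673, 673, 624, 417, 290, 250, 203
The 3 values of 673 occupy positions 5–7 → each gets rank 5.
Sample 1 values → pooled ranks: 854→2, 290→10, 869→1, 624→8, 203→12, 673→5, 673→5
Rank sum = 2 + 10 + 1 + 8 + 12 + 5 + 5 = 43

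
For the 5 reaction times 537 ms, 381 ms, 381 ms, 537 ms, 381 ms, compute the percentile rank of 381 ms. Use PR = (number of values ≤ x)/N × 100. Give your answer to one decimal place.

60.0

N = 5.
Strictly below 381: 0. Equal to 381: 3.
PR = 3/5 × 100 = 60.0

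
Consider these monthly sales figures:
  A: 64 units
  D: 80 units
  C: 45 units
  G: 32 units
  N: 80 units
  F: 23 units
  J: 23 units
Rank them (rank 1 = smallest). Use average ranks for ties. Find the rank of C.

Sorted (ascending): 23, 23, 32, 45, 64, 80, 80
The 2 values of 23 occupy positions 1–2 → average rank (1+2)/2 = 1.5.
The 2 values of 80 occupy positions 6–7 → average rank (6+7)/2 = 6.5.
C has value 45 units → rank 4.

4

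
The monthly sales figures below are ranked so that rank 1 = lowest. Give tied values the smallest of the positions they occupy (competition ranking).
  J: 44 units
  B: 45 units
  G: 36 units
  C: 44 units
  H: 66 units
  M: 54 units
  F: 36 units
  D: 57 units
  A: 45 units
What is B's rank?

5

Sorted (ascending): 36, 36, 44, 44, 45, 45, 54, 57, 66
The 2 values of 36 occupy positions 1–2 → each gets rank 1.
The 2 values of 44 occupy positions 3–4 → each gets rank 3.
The 2 values of 45 occupy positions 5–6 → each gets rank 5.
B has value 45 units → rank 5.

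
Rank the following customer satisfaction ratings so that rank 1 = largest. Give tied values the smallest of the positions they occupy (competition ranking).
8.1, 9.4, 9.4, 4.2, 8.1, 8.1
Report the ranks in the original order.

Sorted (descending): 9.4, 9.4, 8.1, 8.1, 8.1, 4.2
The 2 values of 9.4 occupy positions 1–2 → each gets rank 1.
The 3 values of 8.1 occupy positions 3–5 → each gets rank 3.

3, 1, 1, 6, 3, 3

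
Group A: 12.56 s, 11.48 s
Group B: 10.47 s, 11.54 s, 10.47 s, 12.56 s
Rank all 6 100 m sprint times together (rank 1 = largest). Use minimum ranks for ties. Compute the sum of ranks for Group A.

5

Sorted (descending): 12.56, 12.56, 11.54, 11.48, 10.47, 10.47
The 2 values of 12.56 occupy positions 1–2 → each gets rank 1.
The 2 values of 10.47 occupy positions 5–6 → each gets rank 5.
Group A values → pooled ranks: 12.56→1, 11.48→4
Rank sum = 1 + 4 = 5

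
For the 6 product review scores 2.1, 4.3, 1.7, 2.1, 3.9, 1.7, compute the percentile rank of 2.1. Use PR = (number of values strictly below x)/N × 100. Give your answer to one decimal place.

33.3

N = 6.
Strictly below 2.1: 2. Equal to 2.1: 2.
PR = 2/6 × 100 = 33.3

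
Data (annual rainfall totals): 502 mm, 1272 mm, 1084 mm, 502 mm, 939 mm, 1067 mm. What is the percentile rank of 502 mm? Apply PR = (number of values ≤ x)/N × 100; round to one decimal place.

N = 6.
Strictly below 502: 0. Equal to 502: 2.
PR = 2/6 × 100 = 33.3

33.3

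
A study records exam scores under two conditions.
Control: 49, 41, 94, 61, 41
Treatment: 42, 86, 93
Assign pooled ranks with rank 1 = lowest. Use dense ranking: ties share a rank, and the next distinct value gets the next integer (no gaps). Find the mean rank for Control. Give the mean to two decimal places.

Sorted (ascending): 41, 41, 42, 49, 61, 86, 93, 94
The 2 values of 41 share dense rank 1.
Remaining distinct values take the next consecutive integers.
Control values → pooled ranks: 49→3, 41→1, 94→7, 61→4, 41→1
Mean rank = (3 + 1 + 7 + 4 + 1) / 5 = 3.20

3.20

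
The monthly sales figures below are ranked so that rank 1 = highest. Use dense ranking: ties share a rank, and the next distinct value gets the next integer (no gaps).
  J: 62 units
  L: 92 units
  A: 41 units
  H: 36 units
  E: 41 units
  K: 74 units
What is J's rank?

Sorted (descending): 92, 74, 62, 41, 41, 36
The 2 values of 41 share dense rank 4.
Remaining distinct values take the next consecutive integers.
J has value 62 units → rank 3.

3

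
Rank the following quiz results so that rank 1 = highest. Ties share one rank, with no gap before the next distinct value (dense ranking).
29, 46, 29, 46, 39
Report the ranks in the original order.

3, 1, 3, 1, 2

Sorted (descending): 46, 46, 39, 29, 29
The 2 values of 46 share dense rank 1.
The 2 values of 29 share dense rank 3.
Remaining distinct values take the next consecutive integers.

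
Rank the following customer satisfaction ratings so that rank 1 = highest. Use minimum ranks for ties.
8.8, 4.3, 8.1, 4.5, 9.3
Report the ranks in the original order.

Sorted (descending): 9.3, 8.8, 8.1, 4.5, 4.3
No ties — each value takes its position as its rank.

2, 5, 3, 4, 1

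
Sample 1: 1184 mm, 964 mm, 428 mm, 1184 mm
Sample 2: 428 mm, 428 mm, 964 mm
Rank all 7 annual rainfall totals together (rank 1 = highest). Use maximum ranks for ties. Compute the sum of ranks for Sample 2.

Sorted (descending): 1184, 1184, 964, 964, 428, 428, 428
The 2 values of 1184 occupy positions 1–2 → each gets rank 2.
The 2 values of 964 occupy positions 3–4 → each gets rank 4.
The 3 values of 428 occupy positions 5–7 → each gets rank 7.
Sample 2 values → pooled ranks: 428→7, 428→7, 964→4
Rank sum = 7 + 7 + 4 = 18

18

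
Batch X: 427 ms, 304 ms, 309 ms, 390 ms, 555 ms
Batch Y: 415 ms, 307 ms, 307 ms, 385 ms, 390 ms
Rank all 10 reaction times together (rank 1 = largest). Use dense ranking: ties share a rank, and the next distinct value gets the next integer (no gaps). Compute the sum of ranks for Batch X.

Sorted (descending): 555, 427, 415, 390, 390, 385, 309, 307, 307, 304
The 2 values of 390 share dense rank 4.
The 2 values of 307 share dense rank 7.
Remaining distinct values take the next consecutive integers.
Batch X values → pooled ranks: 427→2, 304→8, 309→6, 390→4, 555→1
Rank sum = 2 + 8 + 6 + 4 + 1 = 21

21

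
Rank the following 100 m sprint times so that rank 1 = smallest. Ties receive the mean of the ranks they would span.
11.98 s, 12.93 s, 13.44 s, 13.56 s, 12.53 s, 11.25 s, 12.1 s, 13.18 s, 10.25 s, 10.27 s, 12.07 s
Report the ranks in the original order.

4, 8, 10, 11, 7, 3, 6, 9, 1, 2, 5

Sorted (ascending): 10.25, 10.27, 11.25, 11.98, 12.07, 12.1, 12.53, 12.93, 13.18, 13.44, 13.56
No ties — each value takes its position as its rank.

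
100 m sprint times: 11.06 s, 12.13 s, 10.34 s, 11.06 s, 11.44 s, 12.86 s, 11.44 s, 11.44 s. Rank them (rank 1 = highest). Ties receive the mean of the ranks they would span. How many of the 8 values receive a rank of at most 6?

5

Sorted (descending): 12.86, 12.13, 11.44, 11.44, 11.44, 11.06, 11.06, 10.34
The 3 values of 11.44 occupy positions 3–5 → average rank 4.
The 2 values of 11.06 occupy positions 6–7 → average rank (6+7)/2 = 6.5.
Ranks ≤ 6: {1, 2, 4, 4, 4} → 5 values.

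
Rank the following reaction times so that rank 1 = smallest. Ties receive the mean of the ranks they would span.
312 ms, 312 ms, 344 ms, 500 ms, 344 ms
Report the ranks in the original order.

Sorted (ascending): 312, 312, 344, 344, 500
The 2 values of 312 occupy positions 1–2 → average rank (1+2)/2 = 1.5.
The 2 values of 344 occupy positions 3–4 → average rank (3+4)/2 = 3.5.

1.5, 1.5, 3.5, 5, 3.5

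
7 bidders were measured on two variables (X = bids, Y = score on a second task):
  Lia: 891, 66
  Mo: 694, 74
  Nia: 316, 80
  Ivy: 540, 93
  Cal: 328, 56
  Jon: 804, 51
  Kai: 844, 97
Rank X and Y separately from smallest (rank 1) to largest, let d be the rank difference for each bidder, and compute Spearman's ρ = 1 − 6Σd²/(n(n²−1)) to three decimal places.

-0.036

Ranks of variable 1: 7, 4, 1, 3, 2, 5, 6
Ranks of variable 2: 3, 4, 5, 6, 2, 1, 7
d = r₁ − r₂: 4, 0, -4, -3, 0, 4, -1
d²: 16, 0, 16, 9, 0, 16, 1; Σd² = 58
ρ = 1 − 6·58/(7·48) = 1 − 348/336 = -0.036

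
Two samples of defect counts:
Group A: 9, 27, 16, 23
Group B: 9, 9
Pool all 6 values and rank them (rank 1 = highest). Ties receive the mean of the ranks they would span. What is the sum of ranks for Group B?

Sorted (descending): 27, 23, 16, 9, 9, 9
The 3 values of 9 occupy positions 4–6 → average rank 5.
Group B values → pooled ranks: 9→5, 9→5
Rank sum = 5 + 5 = 10

10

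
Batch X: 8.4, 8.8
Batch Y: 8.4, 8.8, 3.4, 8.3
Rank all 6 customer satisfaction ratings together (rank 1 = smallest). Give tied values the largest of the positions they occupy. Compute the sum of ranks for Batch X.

Sorted (ascending): 3.4, 8.3, 8.4, 8.4, 8.8, 8.8
The 2 values of 8.4 occupy positions 3–4 → each gets rank 4.
The 2 values of 8.8 occupy positions 5–6 → each gets rank 6.
Batch X values → pooled ranks: 8.4→4, 8.8→6
Rank sum = 4 + 6 = 10

10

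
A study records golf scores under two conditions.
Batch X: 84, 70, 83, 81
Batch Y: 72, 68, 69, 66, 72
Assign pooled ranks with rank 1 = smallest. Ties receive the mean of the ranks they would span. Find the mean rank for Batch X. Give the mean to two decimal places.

Sorted (ascending): 66, 68, 69, 70, 72, 72, 81, 83, 84
The 2 values of 72 occupy positions 5–6 → average rank (5+6)/2 = 5.5.
Batch X values → pooled ranks: 84→9, 70→4, 83→8, 81→7
Mean rank = (9 + 4 + 8 + 7) / 4 = 7.00

7.00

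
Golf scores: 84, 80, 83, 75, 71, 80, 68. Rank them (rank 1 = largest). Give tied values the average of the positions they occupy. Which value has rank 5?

Sorted (descending): 84, 83, 80, 80, 75, 71, 68
The 2 values of 80 occupy positions 3–4 → average rank (3+4)/2 = 3.5.
Rank 5 → value 75.

75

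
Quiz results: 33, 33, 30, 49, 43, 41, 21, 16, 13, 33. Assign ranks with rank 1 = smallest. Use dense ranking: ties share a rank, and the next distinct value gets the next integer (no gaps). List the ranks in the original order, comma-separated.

Sorted (ascending): 13, 16, 21, 30, 33, 33, 33, 41, 43, 49
The 3 values of 33 share dense rank 5.
Remaining distinct values take the next consecutive integers.

5, 5, 4, 8, 7, 6, 3, 2, 1, 5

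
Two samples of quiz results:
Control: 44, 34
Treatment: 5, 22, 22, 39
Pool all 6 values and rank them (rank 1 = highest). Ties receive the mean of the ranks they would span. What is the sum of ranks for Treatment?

Sorted (descending): 44, 39, 34, 22, 22, 5
The 2 values of 22 occupy positions 4–5 → average rank (4+5)/2 = 4.5.
Treatment values → pooled ranks: 5→6, 22→4.5, 22→4.5, 39→2
Rank sum = 6 + 4.5 + 4.5 + 2 = 17

17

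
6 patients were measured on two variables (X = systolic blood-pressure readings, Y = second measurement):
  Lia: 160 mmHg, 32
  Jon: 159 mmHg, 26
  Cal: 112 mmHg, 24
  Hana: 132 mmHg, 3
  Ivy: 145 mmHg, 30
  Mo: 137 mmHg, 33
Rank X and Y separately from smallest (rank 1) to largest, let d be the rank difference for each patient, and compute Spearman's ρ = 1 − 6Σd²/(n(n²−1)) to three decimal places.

0.543

Ranks of variable 1: 6, 5, 1, 2, 4, 3
Ranks of variable 2: 5, 3, 2, 1, 4, 6
d = r₁ − r₂: 1, 2, -1, 1, 0, -3
d²: 1, 4, 1, 1, 0, 9; Σd² = 16
ρ = 1 − 6·16/(6·35) = 1 − 96/210 = 0.543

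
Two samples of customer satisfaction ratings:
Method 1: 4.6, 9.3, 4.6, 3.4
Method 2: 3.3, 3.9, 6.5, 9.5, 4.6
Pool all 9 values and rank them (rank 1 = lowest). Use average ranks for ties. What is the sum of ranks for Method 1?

20

Sorted (ascending): 3.3, 3.4, 3.9, 4.6, 4.6, 4.6, 6.5, 9.3, 9.5
The 3 values of 4.6 occupy positions 4–6 → average rank 5.
Method 1 values → pooled ranks: 4.6→5, 9.3→8, 4.6→5, 3.4→2
Rank sum = 5 + 8 + 5 + 2 = 20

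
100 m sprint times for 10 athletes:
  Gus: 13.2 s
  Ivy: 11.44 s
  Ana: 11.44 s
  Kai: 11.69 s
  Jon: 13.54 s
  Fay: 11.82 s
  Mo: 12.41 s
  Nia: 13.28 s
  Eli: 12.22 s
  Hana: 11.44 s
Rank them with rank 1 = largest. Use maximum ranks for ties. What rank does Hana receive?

Sorted (descending): 13.54, 13.28, 13.2, 12.41, 12.22, 11.82, 11.69, 11.44, 11.44, 11.44
The 3 values of 11.44 occupy positions 8–10 → each gets rank 10.
Hana has value 11.44 s → rank 10.

10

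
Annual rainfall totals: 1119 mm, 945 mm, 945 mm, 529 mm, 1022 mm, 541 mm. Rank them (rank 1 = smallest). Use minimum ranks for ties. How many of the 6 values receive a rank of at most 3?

4

Sorted (ascending): 529, 541, 945, 945, 1022, 1119
The 2 values of 945 occupy positions 3–4 → each gets rank 3.
Ranks ≤ 3: {1, 2, 3, 3} → 4 values.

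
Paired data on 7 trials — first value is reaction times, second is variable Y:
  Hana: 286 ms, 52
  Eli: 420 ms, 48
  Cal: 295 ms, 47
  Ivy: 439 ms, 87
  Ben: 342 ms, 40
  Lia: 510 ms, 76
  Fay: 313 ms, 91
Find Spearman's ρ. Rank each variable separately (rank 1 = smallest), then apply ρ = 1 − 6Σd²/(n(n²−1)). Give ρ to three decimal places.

0.250

Ranks of variable 1: 1, 5, 2, 6, 4, 7, 3
Ranks of variable 2: 4, 3, 2, 6, 1, 5, 7
d = r₁ − r₂: -3, 2, 0, 0, 3, 2, -4
d²: 9, 4, 0, 0, 9, 4, 16; Σd² = 42
ρ = 1 − 6·42/(7·48) = 1 − 252/336 = 0.250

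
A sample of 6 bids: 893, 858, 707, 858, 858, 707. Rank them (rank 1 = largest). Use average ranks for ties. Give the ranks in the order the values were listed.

Sorted (descending): 893, 858, 858, 858, 707, 707
The 3 values of 858 occupy positions 2–4 → average rank 3.
The 2 values of 707 occupy positions 5–6 → average rank (5+6)/2 = 5.5.

1, 3, 5.5, 3, 3, 5.5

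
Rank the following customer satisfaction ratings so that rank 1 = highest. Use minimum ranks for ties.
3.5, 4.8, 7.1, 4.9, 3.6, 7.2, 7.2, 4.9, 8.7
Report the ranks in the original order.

Sorted (descending): 8.7, 7.2, 7.2, 7.1, 4.9, 4.9, 4.8, 3.6, 3.5
The 2 values of 7.2 occupy positions 2–3 → each gets rank 2.
The 2 values of 4.9 occupy positions 5–6 → each gets rank 5.

9, 7, 4, 5, 8, 2, 2, 5, 1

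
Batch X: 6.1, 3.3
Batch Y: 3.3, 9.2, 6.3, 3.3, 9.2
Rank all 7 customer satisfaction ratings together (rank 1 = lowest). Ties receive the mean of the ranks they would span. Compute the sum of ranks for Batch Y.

Sorted (ascending): 3.3, 3.3, 3.3, 6.1, 6.3, 9.2, 9.2
The 3 values of 3.3 occupy positions 1–3 → average rank 2.
The 2 values of 9.2 occupy positions 6–7 → average rank (6+7)/2 = 6.5.
Batch Y values → pooled ranks: 3.3→2, 9.2→6.5, 6.3→5, 3.3→2, 9.2→6.5
Rank sum = 2 + 6.5 + 5 + 2 + 6.5 = 22

22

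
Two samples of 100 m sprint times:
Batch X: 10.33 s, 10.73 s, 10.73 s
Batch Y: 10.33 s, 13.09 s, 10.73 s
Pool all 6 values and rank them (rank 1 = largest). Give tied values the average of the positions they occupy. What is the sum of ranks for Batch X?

11.5

Sorted (descending): 13.09, 10.73, 10.73, 10.73, 10.33, 10.33
The 3 values of 10.73 occupy positions 2–4 → average rank 3.
The 2 values of 10.33 occupy positions 5–6 → average rank (5+6)/2 = 5.5.
Batch X values → pooled ranks: 10.33→5.5, 10.73→3, 10.73→3
Rank sum = 5.5 + 3 + 3 = 11.5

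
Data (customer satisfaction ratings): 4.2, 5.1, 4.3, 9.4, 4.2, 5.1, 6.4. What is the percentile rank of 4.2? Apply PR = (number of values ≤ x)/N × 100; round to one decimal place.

28.6

N = 7.
Strictly below 4.2: 0. Equal to 4.2: 2.
PR = 2/7 × 100 = 28.6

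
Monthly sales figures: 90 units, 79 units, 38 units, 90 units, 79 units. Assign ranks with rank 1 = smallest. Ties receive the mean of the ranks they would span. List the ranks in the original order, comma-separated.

Sorted (ascending): 38, 79, 79, 90, 90
The 2 values of 79 occupy positions 2–3 → average rank (2+3)/2 = 2.5.
The 2 values of 90 occupy positions 4–5 → average rank (4+5)/2 = 4.5.

4.5, 2.5, 1, 4.5, 2.5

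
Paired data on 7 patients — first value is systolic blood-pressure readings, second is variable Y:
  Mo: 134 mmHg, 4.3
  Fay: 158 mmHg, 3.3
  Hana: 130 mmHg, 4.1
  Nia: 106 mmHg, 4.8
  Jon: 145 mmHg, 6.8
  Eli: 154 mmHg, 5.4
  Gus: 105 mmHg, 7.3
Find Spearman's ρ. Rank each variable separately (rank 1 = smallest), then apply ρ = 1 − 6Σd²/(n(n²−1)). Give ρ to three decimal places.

Ranks of variable 1: 4, 7, 3, 2, 5, 6, 1
Ranks of variable 2: 3, 1, 2, 4, 6, 5, 7
d = r₁ − r₂: 1, 6, 1, -2, -1, 1, -6
d²: 1, 36, 1, 4, 1, 1, 36; Σd² = 80
ρ = 1 − 6·80/(7·48) = 1 − 480/336 = -0.429

-0.429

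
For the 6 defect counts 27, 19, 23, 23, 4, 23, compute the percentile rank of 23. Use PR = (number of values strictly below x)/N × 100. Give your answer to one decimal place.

33.3

N = 6.
Strictly below 23: 2. Equal to 23: 3.
PR = 2/6 × 100 = 33.3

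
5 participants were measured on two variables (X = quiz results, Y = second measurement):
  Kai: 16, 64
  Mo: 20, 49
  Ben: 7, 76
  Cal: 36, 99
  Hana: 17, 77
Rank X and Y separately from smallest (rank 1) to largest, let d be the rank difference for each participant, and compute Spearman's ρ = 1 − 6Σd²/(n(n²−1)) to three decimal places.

Ranks of variable 1: 2, 4, 1, 5, 3
Ranks of variable 2: 2, 1, 3, 5, 4
d = r₁ − r₂: 0, 3, -2, 0, -1
d²: 0, 9, 4, 0, 1; Σd² = 14
ρ = 1 − 6·14/(5·24) = 1 − 84/120 = 0.300

0.300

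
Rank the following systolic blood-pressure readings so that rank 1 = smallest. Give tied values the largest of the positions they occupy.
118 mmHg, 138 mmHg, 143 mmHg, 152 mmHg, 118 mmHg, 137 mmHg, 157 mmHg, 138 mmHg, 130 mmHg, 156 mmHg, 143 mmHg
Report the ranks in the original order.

Sorted (ascending): 118, 118, 130, 137, 138, 138, 143, 143, 152, 156, 157
The 2 values of 118 occupy positions 1–2 → each gets rank 2.
The 2 values of 138 occupy positions 5–6 → each gets rank 6.
The 2 values of 143 occupy positions 7–8 → each gets rank 8.

2, 6, 8, 9, 2, 4, 11, 6, 3, 10, 8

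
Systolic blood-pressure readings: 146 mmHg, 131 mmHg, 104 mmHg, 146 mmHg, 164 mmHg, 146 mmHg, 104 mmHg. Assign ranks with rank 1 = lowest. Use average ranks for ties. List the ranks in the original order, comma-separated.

Sorted (ascending): 104, 104, 131, 146, 146, 146, 164
The 2 values of 104 occupy positions 1–2 → average rank (1+2)/2 = 1.5.
The 3 values of 146 occupy positions 4–6 → average rank 5.

5, 3, 1.5, 5, 7, 5, 1.5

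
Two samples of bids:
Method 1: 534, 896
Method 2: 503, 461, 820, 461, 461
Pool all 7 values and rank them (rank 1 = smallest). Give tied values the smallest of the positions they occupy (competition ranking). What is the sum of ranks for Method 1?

Sorted (ascending): 461, 461, 461, 503, 534, 820, 896
The 3 values of 461 occupy positions 1–3 → each gets rank 1.
Method 1 values → pooled ranks: 534→5, 896→7
Rank sum = 5 + 7 = 12

12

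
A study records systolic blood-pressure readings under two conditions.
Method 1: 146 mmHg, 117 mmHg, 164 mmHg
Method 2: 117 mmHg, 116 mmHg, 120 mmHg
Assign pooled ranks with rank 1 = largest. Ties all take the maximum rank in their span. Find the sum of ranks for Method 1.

Sorted (descending): 164, 146, 120, 117, 117, 116
The 2 values of 117 occupy positions 4–5 → each gets rank 5.
Method 1 values → pooled ranks: 146→2, 117→5, 164→1
Rank sum = 2 + 5 + 1 = 8

8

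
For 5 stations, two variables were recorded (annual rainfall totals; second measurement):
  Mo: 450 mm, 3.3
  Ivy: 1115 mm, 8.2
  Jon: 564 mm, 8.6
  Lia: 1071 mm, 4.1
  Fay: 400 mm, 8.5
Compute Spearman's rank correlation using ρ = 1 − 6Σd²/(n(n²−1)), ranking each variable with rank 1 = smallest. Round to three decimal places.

-0.100

Ranks of variable 1: 2, 5, 3, 4, 1
Ranks of variable 2: 1, 3, 5, 2, 4
d = r₁ − r₂: 1, 2, -2, 2, -3
d²: 1, 4, 4, 4, 9; Σd² = 22
ρ = 1 − 6·22/(5·24) = 1 − 132/120 = -0.100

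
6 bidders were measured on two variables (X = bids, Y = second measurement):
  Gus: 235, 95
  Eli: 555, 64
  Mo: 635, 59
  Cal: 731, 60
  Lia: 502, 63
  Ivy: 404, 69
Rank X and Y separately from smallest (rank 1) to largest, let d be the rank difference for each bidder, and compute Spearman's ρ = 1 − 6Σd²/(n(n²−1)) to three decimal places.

-0.886

Ranks of variable 1: 1, 4, 5, 6, 3, 2
Ranks of variable 2: 6, 4, 1, 2, 3, 5
d = r₁ − r₂: -5, 0, 4, 4, 0, -3
d²: 25, 0, 16, 16, 0, 9; Σd² = 66
ρ = 1 − 6·66/(6·35) = 1 − 396/210 = -0.886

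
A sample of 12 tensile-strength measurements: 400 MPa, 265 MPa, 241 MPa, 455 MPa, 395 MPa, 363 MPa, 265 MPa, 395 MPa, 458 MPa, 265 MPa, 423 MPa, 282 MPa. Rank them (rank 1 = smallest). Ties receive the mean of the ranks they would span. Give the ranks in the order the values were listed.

Sorted (ascending): 241, 265, 265, 265, 282, 363, 395, 395, 400, 423, 455, 458
The 3 values of 265 occupy positions 2–4 → average rank 3.
The 2 values of 395 occupy positions 7–8 → average rank (7+8)/2 = 7.5.

9, 3, 1, 11, 7.5, 6, 3, 7.5, 12, 3, 10, 5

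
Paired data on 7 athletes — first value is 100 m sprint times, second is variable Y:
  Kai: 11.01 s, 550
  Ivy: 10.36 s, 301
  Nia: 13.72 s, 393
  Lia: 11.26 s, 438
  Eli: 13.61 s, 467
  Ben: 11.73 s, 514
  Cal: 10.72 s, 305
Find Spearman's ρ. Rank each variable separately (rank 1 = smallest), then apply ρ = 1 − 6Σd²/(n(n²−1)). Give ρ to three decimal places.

Ranks of variable 1: 3, 1, 7, 4, 6, 5, 2
Ranks of variable 2: 7, 1, 3, 4, 5, 6, 2
d = r₁ − r₂: -4, 0, 4, 0, 1, -1, 0
d²: 16, 0, 16, 0, 1, 1, 0; Σd² = 34
ρ = 1 − 6·34/(7·48) = 1 − 204/336 = 0.393

0.393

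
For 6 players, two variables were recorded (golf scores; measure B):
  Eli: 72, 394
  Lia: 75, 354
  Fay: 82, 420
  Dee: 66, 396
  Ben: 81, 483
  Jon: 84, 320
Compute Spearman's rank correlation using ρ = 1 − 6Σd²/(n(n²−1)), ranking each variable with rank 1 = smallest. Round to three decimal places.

Ranks of variable 1: 2, 3, 5, 1, 4, 6
Ranks of variable 2: 3, 2, 5, 4, 6, 1
d = r₁ − r₂: -1, 1, 0, -3, -2, 5
d²: 1, 1, 0, 9, 4, 25; Σd² = 40
ρ = 1 − 6·40/(6·35) = 1 − 240/210 = -0.143

-0.143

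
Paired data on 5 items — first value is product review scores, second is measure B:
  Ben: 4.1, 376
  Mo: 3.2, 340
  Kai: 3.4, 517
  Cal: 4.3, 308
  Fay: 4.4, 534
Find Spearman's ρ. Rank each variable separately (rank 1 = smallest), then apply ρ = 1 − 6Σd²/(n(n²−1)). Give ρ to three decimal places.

0.300

Ranks of variable 1: 3, 1, 2, 4, 5
Ranks of variable 2: 3, 2, 4, 1, 5
d = r₁ − r₂: 0, -1, -2, 3, 0
d²: 0, 1, 4, 9, 0; Σd² = 14
ρ = 1 − 6·14/(5·24) = 1 − 84/120 = 0.300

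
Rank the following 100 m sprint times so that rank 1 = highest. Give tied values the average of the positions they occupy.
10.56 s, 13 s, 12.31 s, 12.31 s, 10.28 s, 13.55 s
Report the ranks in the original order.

5, 2, 3.5, 3.5, 6, 1

Sorted (descending): 13.55, 13, 12.31, 12.31, 10.56, 10.28
The 2 values of 12.31 occupy positions 3–4 → average rank (3+4)/2 = 3.5.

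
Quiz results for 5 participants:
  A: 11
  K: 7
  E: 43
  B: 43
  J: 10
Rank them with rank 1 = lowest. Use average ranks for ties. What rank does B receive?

Sorted (ascending): 7, 10, 11, 43, 43
The 2 values of 43 occupy positions 4–5 → average rank (4+5)/2 = 4.5.
B has value 43 → rank 4.5.

4.5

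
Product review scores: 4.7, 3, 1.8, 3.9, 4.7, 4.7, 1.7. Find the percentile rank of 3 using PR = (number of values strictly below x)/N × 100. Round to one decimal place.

N = 7.
Strictly below 3: 2. Equal to 3: 1.
PR = 2/7 × 100 = 28.6

28.6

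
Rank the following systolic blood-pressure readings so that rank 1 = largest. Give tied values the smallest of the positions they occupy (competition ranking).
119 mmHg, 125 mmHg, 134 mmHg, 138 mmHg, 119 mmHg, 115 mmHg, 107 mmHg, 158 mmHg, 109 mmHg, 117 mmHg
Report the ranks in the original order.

Sorted (descending): 158, 138, 134, 125, 119, 119, 117, 115, 109, 107
The 2 values of 119 occupy positions 5–6 → each gets rank 5.

5, 4, 3, 2, 5, 8, 10, 1, 9, 7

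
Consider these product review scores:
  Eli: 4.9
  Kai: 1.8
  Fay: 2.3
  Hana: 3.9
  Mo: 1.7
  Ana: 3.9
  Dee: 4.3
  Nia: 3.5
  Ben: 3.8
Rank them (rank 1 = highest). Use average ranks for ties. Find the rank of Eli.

Sorted (descending): 4.9, 4.3, 3.9, 3.9, 3.8, 3.5, 2.3, 1.8, 1.7
The 2 values of 3.9 occupy positions 3–4 → average rank (3+4)/2 = 3.5.
Eli has value 4.9 → rank 1.

1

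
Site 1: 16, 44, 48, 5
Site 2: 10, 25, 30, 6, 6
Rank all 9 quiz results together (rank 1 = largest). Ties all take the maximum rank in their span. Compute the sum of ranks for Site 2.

Sorted (descending): 48, 44, 30, 25, 16, 10, 6, 6, 5
The 2 values of 6 occupy positions 7–8 → each gets rank 8.
Site 2 values → pooled ranks: 10→6, 25→4, 30→3, 6→8, 6→8
Rank sum = 6 + 4 + 3 + 8 + 8 = 29

29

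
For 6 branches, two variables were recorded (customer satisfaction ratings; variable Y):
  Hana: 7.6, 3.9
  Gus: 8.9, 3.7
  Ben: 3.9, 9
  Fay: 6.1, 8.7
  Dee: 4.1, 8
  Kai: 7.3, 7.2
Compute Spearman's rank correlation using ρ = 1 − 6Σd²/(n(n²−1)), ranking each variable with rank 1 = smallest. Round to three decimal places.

-0.943

Ranks of variable 1: 5, 6, 1, 3, 2, 4
Ranks of variable 2: 2, 1, 6, 5, 4, 3
d = r₁ − r₂: 3, 5, -5, -2, -2, 1
d²: 9, 25, 25, 4, 4, 1; Σd² = 68
ρ = 1 − 6·68/(6·35) = 1 − 408/210 = -0.943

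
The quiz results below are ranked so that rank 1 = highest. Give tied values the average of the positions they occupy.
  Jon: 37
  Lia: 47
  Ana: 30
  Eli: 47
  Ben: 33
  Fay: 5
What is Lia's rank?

Sorted (descending): 47, 47, 37, 33, 30, 5
The 2 values of 47 occupy positions 1–2 → average rank (1+2)/2 = 1.5.
Lia has value 47 → rank 1.5.

1.5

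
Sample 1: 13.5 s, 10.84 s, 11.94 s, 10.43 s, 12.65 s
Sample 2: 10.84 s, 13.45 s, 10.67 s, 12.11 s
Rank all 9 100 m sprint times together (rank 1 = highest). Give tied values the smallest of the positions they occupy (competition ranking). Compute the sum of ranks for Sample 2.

20

Sorted (descending): 13.5, 13.45, 12.65, 12.11, 11.94, 10.84, 10.84, 10.67, 10.43
The 2 values of 10.84 occupy positions 6–7 → each gets rank 6.
Sample 2 values → pooled ranks: 10.84→6, 13.45→2, 10.67→8, 12.11→4
Rank sum = 6 + 2 + 8 + 4 = 20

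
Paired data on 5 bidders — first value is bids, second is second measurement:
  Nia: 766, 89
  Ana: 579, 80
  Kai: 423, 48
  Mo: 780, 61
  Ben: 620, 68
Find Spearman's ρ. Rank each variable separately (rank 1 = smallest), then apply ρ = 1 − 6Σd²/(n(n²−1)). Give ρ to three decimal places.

0.300

Ranks of variable 1: 4, 2, 1, 5, 3
Ranks of variable 2: 5, 4, 1, 2, 3
d = r₁ − r₂: -1, -2, 0, 3, 0
d²: 1, 4, 0, 9, 0; Σd² = 14
ρ = 1 − 6·14/(5·24) = 1 − 84/120 = 0.300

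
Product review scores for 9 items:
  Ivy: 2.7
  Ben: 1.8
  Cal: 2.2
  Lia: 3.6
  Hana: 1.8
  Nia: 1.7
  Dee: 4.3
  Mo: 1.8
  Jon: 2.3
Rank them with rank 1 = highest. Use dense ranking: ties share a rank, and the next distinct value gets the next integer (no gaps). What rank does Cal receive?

5

Sorted (descending): 4.3, 3.6, 2.7, 2.3, 2.2, 1.8, 1.8, 1.8, 1.7
The 3 values of 1.8 share dense rank 6.
Remaining distinct values take the next consecutive integers.
Cal has value 2.2 → rank 5.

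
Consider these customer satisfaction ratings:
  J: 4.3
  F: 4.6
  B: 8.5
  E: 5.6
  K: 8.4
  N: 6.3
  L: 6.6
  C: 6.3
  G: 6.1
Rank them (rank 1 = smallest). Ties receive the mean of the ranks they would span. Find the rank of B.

9

Sorted (ascending): 4.3, 4.6, 5.6, 6.1, 6.3, 6.3, 6.6, 8.4, 8.5
The 2 values of 6.3 occupy positions 5–6 → average rank (5+6)/2 = 5.5.
B has value 8.5 → rank 9.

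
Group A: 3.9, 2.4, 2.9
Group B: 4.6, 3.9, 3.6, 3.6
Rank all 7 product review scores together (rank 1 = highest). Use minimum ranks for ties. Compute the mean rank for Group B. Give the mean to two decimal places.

Sorted (descending): 4.6, 3.9, 3.9, 3.6, 3.6, 2.9, 2.4
The 2 values of 3.9 occupy positions 2–3 → each gets rank 2.
The 2 values of 3.6 occupy positions 4–5 → each gets rank 4.
Group B values → pooled ranks: 4.6→1, 3.9→2, 3.6→4, 3.6→4
Mean rank = (1 + 2 + 4 + 4) / 4 = 2.75

2.75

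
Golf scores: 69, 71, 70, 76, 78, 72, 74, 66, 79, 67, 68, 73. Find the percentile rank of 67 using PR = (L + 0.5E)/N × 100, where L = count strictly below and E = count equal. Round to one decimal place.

12.5

N = 12.
Strictly below 67: 1. Equal to 67: 1.
PR = (1 + 0.5·1)/12 × 100 = 12.5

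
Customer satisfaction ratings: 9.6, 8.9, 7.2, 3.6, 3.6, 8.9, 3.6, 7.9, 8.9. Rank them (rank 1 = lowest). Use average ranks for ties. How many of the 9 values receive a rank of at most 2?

Sorted (ascending): 3.6, 3.6, 3.6, 7.2, 7.9, 8.9, 8.9, 8.9, 9.6
The 3 values of 3.6 occupy positions 1–3 → average rank 2.
The 3 values of 8.9 occupy positions 6–8 → average rank 7.
Ranks ≤ 2: {2, 2, 2} → 3 values.

3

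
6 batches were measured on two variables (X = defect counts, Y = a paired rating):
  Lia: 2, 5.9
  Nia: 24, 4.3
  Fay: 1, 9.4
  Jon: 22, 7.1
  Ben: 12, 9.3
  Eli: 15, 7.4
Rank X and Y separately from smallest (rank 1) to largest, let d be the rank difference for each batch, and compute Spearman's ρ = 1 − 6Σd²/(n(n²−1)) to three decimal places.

Ranks of variable 1: 2, 6, 1, 5, 3, 4
Ranks of variable 2: 2, 1, 6, 3, 5, 4
d = r₁ − r₂: 0, 5, -5, 2, -2, 0
d²: 0, 25, 25, 4, 4, 0; Σd² = 58
ρ = 1 − 6·58/(6·35) = 1 − 348/210 = -0.657

-0.657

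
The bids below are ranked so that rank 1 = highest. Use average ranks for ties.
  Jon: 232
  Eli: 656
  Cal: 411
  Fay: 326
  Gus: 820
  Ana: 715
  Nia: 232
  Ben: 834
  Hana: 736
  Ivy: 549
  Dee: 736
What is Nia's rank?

10.5

Sorted (descending): 834, 820, 736, 736, 715, 656, 549, 411, 326, 232, 232
The 2 values of 736 occupy positions 3–4 → average rank (3+4)/2 = 3.5.
The 2 values of 232 occupy positions 10–11 → average rank (10+11)/2 = 10.5.
Nia has value 232 → rank 10.5.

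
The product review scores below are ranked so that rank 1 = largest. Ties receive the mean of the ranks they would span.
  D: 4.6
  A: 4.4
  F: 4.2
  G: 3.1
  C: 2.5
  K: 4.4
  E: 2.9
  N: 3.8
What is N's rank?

Sorted (descending): 4.6, 4.4, 4.4, 4.2, 3.8, 3.1, 2.9, 2.5
The 2 values of 4.4 occupy positions 2–3 → average rank (2+3)/2 = 2.5.
N has value 3.8 → rank 5.

5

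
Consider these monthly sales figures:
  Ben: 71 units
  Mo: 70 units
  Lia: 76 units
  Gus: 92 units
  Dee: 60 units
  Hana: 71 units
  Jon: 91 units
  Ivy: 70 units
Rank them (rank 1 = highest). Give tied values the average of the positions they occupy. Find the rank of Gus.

Sorted (descending): 92, 91, 76, 71, 71, 70, 70, 60
The 2 values of 71 occupy positions 4–5 → average rank (4+5)/2 = 4.5.
The 2 values of 70 occupy positions 6–7 → average rank (6+7)/2 = 6.5.
Gus has value 92 units → rank 1.

1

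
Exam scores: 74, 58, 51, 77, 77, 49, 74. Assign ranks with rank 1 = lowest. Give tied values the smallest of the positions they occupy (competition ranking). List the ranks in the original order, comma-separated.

4, 3, 2, 6, 6, 1, 4

Sorted (ascending): 49, 51, 58, 74, 74, 77, 77
The 2 values of 74 occupy positions 4–5 → each gets rank 4.
The 2 values of 77 occupy positions 6–7 → each gets rank 6.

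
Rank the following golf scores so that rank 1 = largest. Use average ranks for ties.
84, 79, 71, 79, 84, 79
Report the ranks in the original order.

Sorted (descending): 84, 84, 79, 79, 79, 71
The 2 values of 84 occupy positions 1–2 → average rank (1+2)/2 = 1.5.
The 3 values of 79 occupy positions 3–5 → average rank 4.

1.5, 4, 6, 4, 1.5, 4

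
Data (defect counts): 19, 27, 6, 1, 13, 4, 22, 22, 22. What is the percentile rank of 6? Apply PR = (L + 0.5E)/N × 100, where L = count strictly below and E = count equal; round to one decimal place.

27.8

N = 9.
Strictly below 6: 2. Equal to 6: 1.
PR = (2 + 0.5·1)/9 × 100 = 27.8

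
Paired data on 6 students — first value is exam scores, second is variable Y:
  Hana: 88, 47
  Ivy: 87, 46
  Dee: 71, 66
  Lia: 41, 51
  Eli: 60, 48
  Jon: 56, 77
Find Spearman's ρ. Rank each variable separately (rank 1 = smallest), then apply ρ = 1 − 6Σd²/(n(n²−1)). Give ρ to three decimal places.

-0.657

Ranks of variable 1: 6, 5, 4, 1, 3, 2
Ranks of variable 2: 2, 1, 5, 4, 3, 6
d = r₁ − r₂: 4, 4, -1, -3, 0, -4
d²: 16, 16, 1, 9, 0, 16; Σd² = 58
ρ = 1 − 6·58/(6·35) = 1 − 348/210 = -0.657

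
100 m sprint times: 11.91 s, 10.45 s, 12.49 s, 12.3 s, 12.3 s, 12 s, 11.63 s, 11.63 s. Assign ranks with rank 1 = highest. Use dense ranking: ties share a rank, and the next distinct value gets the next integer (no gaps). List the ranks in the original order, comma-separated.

4, 6, 1, 2, 2, 3, 5, 5

Sorted (descending): 12.49, 12.3, 12.3, 12, 11.91, 11.63, 11.63, 10.45
The 2 values of 12.3 share dense rank 2.
The 2 values of 11.63 share dense rank 5.
Remaining distinct values take the next consecutive integers.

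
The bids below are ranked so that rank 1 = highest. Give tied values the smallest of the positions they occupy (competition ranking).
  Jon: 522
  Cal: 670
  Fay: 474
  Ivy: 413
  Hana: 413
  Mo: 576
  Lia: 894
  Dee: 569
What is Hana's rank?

7

Sorted (descending): 894, 670, 576, 569, 522, 474, 413, 413
The 2 values of 413 occupy positions 7–8 → each gets rank 7.
Hana has value 413 → rank 7.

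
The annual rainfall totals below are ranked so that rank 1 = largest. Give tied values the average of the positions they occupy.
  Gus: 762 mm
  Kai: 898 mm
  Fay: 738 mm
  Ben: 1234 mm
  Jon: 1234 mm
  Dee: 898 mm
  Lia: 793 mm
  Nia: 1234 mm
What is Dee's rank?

4.5

Sorted (descending): 1234, 1234, 1234, 898, 898, 793, 762, 738
The 3 values of 1234 occupy positions 1–3 → average rank 2.
The 2 values of 898 occupy positions 4–5 → average rank (4+5)/2 = 4.5.
Dee has value 898 mm → rank 4.5.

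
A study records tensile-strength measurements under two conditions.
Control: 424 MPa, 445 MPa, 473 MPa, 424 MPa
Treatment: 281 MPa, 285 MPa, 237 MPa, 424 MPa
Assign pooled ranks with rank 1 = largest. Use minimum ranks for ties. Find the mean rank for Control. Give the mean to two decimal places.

Sorted (descending): 473, 445, 424, 424, 424, 285, 281, 237
The 3 values of 424 occupy positions 3–5 → each gets rank 3.
Control values → pooled ranks: 424→3, 445→2, 473→1, 424→3
Mean rank = (3 + 2 + 1 + 3) / 4 = 2.25

2.25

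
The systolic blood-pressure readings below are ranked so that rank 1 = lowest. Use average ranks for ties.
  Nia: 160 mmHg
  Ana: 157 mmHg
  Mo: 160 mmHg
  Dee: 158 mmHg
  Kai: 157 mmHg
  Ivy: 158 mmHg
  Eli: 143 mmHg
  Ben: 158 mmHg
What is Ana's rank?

2.5

Sorted (ascending): 143, 157, 157, 158, 158, 158, 160, 160
The 2 values of 157 occupy positions 2–3 → average rank (2+3)/2 = 2.5.
The 3 values of 158 occupy positions 4–6 → average rank 5.
The 2 values of 160 occupy positions 7–8 → average rank (7+8)/2 = 7.5.
Ana has value 157 mmHg → rank 2.5.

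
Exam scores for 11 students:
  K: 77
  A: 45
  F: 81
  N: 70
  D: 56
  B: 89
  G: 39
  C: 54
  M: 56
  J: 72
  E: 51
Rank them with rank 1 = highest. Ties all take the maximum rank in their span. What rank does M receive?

7

Sorted (descending): 89, 81, 77, 72, 70, 56, 56, 54, 51, 45, 39
The 2 values of 56 occupy positions 6–7 → each gets rank 7.
M has value 56 → rank 7.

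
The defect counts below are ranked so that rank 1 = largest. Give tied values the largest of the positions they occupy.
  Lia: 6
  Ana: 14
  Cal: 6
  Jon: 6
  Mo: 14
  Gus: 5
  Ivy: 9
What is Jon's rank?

Sorted (descending): 14, 14, 9, 6, 6, 6, 5
The 2 values of 14 occupy positions 1–2 → each gets rank 2.
The 3 values of 6 occupy positions 4–6 → each gets rank 6.
Jon has value 6 → rank 6.

6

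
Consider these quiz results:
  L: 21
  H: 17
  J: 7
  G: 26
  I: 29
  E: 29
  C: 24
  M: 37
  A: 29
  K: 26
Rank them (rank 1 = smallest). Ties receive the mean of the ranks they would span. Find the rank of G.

5.5

Sorted (ascending): 7, 17, 21, 24, 26, 26, 29, 29, 29, 37
The 2 values of 26 occupy positions 5–6 → average rank (5+6)/2 = 5.5.
The 3 values of 29 occupy positions 7–9 → average rank 8.
G has value 26 → rank 5.5.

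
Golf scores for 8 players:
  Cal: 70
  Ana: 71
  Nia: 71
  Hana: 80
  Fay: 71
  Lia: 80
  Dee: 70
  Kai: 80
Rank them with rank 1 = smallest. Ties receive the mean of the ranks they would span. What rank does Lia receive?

7

Sorted (ascending): 70, 70, 71, 71, 71, 80, 80, 80
The 2 values of 70 occupy positions 1–2 → average rank (1+2)/2 = 1.5.
The 3 values of 71 occupy positions 3–5 → average rank 4.
The 3 values of 80 occupy positions 6–8 → average rank 7.
Lia has value 80 → rank 7.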